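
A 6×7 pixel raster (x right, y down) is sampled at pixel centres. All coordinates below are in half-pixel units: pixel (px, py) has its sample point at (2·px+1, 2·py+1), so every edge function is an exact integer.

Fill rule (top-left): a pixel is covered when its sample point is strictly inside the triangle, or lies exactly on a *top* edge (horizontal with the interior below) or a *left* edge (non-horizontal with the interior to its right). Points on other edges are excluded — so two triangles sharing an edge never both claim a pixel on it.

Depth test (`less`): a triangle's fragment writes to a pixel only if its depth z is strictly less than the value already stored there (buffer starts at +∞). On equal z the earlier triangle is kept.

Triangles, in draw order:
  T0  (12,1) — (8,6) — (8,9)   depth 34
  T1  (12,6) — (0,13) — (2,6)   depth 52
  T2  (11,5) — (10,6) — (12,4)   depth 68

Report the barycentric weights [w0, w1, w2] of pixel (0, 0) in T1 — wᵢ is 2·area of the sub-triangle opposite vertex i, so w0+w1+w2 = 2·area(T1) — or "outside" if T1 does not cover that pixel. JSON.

T0:
  2·area = 12  (B↔C swapped to make it positive)
  edge (12, 1)→(8, 9): d=(-4,8) right/bottom  bias=-1
  edge (8, 9)→(8, 6): d=(0,-3) top-left  bias=+0
  edge (8, 6)→(12, 1): d=(4,-5) top-left  bias=+0
    (5,1)@(11, 3): e=[0,9,3] → .  [on edge]
    (4,2)@(9, 5): e=[8,3,1] → X
    (5,2)@(11, 5): e=[-8,9,11] → .
    (4,3)@(9, 7): e=[0,3,9] → .  [on edge]
    (3,5)@(7, 11): e=[0,-3,15] → .  [on edge]
  covered (1 px):
    . . . . . .
    . . . . . .
    . . . . X .
    . . . . . .
    . . . . . .
    . . . . . .
    . . . . . .
T1:
  2·area = 70
  edge (12, 6)→(0, 13): d=(-12,7) right/bottom  bias=-1
  edge (0, 13)→(2, 6): d=(2,-7) top-left  bias=+0
  edge (2, 6)→(12, 6): d=(10,0) top-left  bias=+0
    (1,3)@(3, 7): e=[51,9,10] → X
    (2,3)@(5, 7): e=[37,23,10] → X
    (3,3)@(7, 7): e=[23,37,10] → X
    (4,3)@(9, 7): e=[9,51,10] → X
    (5,3)@(11, 7): e=[-5,65,10] → .
    (1,4)@(3, 9): e=[27,13,30] → X
    (3,4)@(7, 9): e=[-1,41,30] → .
    (4,4)@(9, 9): e=[-15,55,30] → .
    (0,5)@(1, 11): e=[17,3,50] → X
    (2,5)@(5, 11): e=[-11,31,50] → .
    (0,6)@(1, 13): e=[-7,7,70] → .
    (1,6)@(3, 13): e=[-21,21,70] → .
  covered (8 px):
    . . . . . .
    . . . . . .
    . . . . . .
    . X X X X .
    . X X . . .
    X X . . . .
    . . . . . .
T2:
  degenerate (2·area = 0) — covers nothing

Final: "outside"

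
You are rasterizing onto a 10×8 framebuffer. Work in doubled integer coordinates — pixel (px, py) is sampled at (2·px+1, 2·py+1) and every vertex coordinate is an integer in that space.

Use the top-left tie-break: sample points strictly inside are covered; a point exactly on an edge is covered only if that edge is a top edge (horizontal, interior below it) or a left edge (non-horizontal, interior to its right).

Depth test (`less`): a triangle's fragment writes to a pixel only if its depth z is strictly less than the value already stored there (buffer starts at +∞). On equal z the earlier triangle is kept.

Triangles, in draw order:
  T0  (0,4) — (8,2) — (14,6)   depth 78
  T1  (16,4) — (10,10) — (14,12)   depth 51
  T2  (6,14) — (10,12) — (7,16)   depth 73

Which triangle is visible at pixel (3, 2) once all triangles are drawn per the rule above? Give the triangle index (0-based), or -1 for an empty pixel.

T0:
  2·area = 44
  edge (0, 4)→(8, 2): d=(8,-2) top-left  bias=+0
  edge (8, 2)→(14, 6): d=(6,4) right/bottom  bias=-1
  edge (14, 6)→(0, 4): d=(-14,-2) top-left  bias=+0
    (2,1)@(5, 3): e=[2,18,24] → X
    (3,1)@(7, 3): e=[6,10,28] → X
    (4,1)@(9, 3): e=[10,2,32] → X
    (5,1)@(11, 3): e=[14,-6,36] → .
    (2,2)@(5, 5): e=[18,30,-4] → .
    (3,2)@(7, 5): e=[22,22,0] → X  [on edge]
    (5,2)@(11, 5): e=[30,6,8] → X
    (6,2)@(13, 5): e=[34,-2,12] → .
    (3,3)@(7, 7): e=[38,34,-28] → .
    (4,3)@(9, 7): e=[42,26,-24] → .
    (5,3)@(11, 7): e=[46,18,-20] → .
  covered (6 px):
    . . . . . . . . . .
    . . X X X . . . . .
    . . . X X X . . . .
    . . . . . . . . . .
    . . . . . . . . . .
    . . . . . . . . . .
    . . . . . . . . . .
    . . . . . . . . . .
T1:
  2·area = 36  (B↔C swapped to make it positive)
  edge (16, 4)→(14, 12): d=(-2,8) right/bottom  bias=-1
  edge (14, 12)→(10, 10): d=(-4,-2) top-left  bias=+0
  edge (10, 10)→(16, 4): d=(6,-6) top-left  bias=+0
    (9,0)@(19, 1): e=[-18,54,0] → .  [on edge]
    (8,1)@(17, 3): e=[-6,42,0] → .  [on edge]
    (7,2)@(15, 5): e=[6,30,0] → X  [on edge]
    (8,2)@(17, 5): e=[-10,34,12] → .
    (6,3)@(13, 7): e=[18,18,0] → X  [on edge]
    (8,3)@(17, 7): e=[-14,26,24] → .
    (5,4)@(11, 9): e=[30,6,0] → X  [on edge]
    (7,4)@(15, 9): e=[-2,14,24] → .
    (4,5)@(9, 11): e=[42,-6,0] → .  [on edge]
    (5,5)@(11, 11): e=[26,-2,12] → .
    (6,5)@(13, 11): e=[10,2,24] → X
    (7,5)@(15, 11): e=[-6,6,36] → .
    (3,6)@(7, 13): e=[54,-18,0] → .  [on edge]
    (2,7)@(5, 15): e=[66,-30,0] → .  [on edge]
  covered (6 px):
    . . . . . . . . . .
    . . . . . . . . . .
    . . . . . . . X . .
    . . . . . . X X . .
    . . . . . X X . . .
    . . . . . . X . . .
    . . . . . . . . . .
    . . . . . . . . . .
T2:
  2·area = 10
  edge (6, 14)→(10, 12): d=(4,-2) top-left  bias=+0
  edge (10, 12)→(7, 16): d=(-3,4) right/bottom  bias=-1
  edge (7, 16)→(6, 14): d=(-1,-2) top-left  bias=+0
    (4,6)@(9, 13): e=[2,1,7] → X
    (5,6)@(11, 13): e=[6,-7,11] → .
    (3,7)@(7, 15): e=[6,3,1] → X
    (4,7)@(9, 15): e=[10,-5,5] → .
  covered (2 px):
    . . . . . . . . . .
    . . . . . . . . . .
    . . . . . . . . . .
    . . . . . . . . . .
    . . . . . . . . . .
    . . . . . . . . . .
    . . . . X . . . . .
    . . . X . . . . . .

Z-buffer (winner per pixel, '.' = empty):
  . . . . . . . . . .
  . . 0 0 0 . . . . .
  . . . 0 0 0 . 1 . .
  . . . . . . 1 1 . .
  . . . . . 1 1 . . .
  . . . . . . 1 . . .
  . . . . 2 . . . . .
  . . . 2 . . . . . .

Answer: 0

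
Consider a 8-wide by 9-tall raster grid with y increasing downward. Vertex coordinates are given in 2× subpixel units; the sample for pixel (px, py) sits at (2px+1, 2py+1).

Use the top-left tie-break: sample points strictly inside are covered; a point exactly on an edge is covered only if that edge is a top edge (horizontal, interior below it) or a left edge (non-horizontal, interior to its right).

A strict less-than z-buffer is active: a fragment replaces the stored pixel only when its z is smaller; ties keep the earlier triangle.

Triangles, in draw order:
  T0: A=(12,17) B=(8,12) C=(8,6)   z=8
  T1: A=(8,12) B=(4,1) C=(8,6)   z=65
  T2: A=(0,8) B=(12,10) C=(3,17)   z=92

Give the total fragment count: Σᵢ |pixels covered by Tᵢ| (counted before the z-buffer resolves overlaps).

T0:
  2·area = 24
  edge (12, 17)→(8, 12): d=(-4,-5) top-left  bias=+0
  edge (8, 12)→(8, 6): d=(0,-6) top-left  bias=+0
  edge (8, 6)→(12, 17): d=(4,11) right/bottom  bias=-1
    (4,4)@(9, 9): e=[17,6,1] → █
    (5,4)@(11, 9): e=[27,18,-21] → ·
    (4,5)@(9, 11): e=[9,6,9] → █
    (5,5)@(11, 11): e=[19,18,-13] → ·
    (4,6)@(9, 13): e=[1,6,17] → █
    (5,6)@(11, 13): e=[11,18,-5] → ·
    (4,7)@(9, 15): e=[-7,6,25] → ·
    (5,7)@(11, 15): e=[3,18,3] → █
    (6,7)@(13, 15): e=[13,30,-19] → ·
    (5,8)@(11, 17): e=[-5,18,11] → ·
  covered (4 px):
    · · · · · · · ·
    · · · · · · · ·
    · · · · · · · ·
    · · · · · · · ·
    · · · · █ · · ·
    · · · · █ · · ·
    · · · · █ · · ·
    · · · · · █ · ·
    · · · · · · · ·
T1:
  2·area = 24
  edge (8, 12)→(4, 1): d=(-4,-11) top-left  bias=+0
  edge (4, 1)→(8, 6): d=(4,5) right/bottom  bias=-1
  edge (8, 6)→(8, 12): d=(0,6) right/bottom  bias=-1
    (2,1)@(5, 3): e=[3,3,18] → █
    (3,1)@(7, 3): e=[25,-7,6] → ·
    (2,2)@(5, 5): e=[-5,11,18] → ·
    (3,2)@(7, 5): e=[17,1,6] → █
    (4,2)@(9, 5): e=[39,-9,-6] → ·
    (3,3)@(7, 7): e=[9,9,6] → █
    (4,3)@(9, 7): e=[31,-1,-6] → ·
    (3,4)@(7, 9): e=[1,17,6] → █
    (4,4)@(9, 9): e=[23,7,-6] → ·
    (3,5)@(7, 11): e=[-7,25,6] → ·
  covered (4 px):
    · · · · · · · ·
    · · █ · · · · ·
    · · · █ · · · ·
    · · · █ · · · ·
    · · · █ · · · ·
    · · · · · · · ·
    · · · · · · · ·
    · · · · · · · ·
    · · · · · · · ·
T2:
  2·area = 102
  edge (0, 8)→(12, 10): d=(12,2) right/bottom  bias=-1
  edge (12, 10)→(3, 17): d=(-9,7) right/bottom  bias=-1
  edge (3, 17)→(0, 8): d=(-3,-9) top-left  bias=+0
    (0,4)@(1, 9): e=[10,86,6] → █
    (1,4)@(3, 9): e=[6,72,24] → █
    (2,4)@(5, 9): e=[2,58,42] → █
    (3,4)@(7, 9): e=[-2,44,60] → ·
    (0,5)@(1, 11): e=[34,68,0] → █  [on edge]
    (3,5)@(7, 11): e=[22,26,54] → █
    (4,5)@(9, 11): e=[18,12,72] → █
    (5,5)@(11, 11): e=[14,-2,90] → ·
    (0,6)@(1, 13): e=[58,50,-6] → ·
    (1,6)@(3, 13): e=[54,36,12] → █
    (4,6)@(9, 13): e=[42,-6,66] → ·
    (1,7)@(3, 15): e=[78,18,6] → █
    (1,8)@(3, 17): e=[102,0,0] → ·  [on edge]
  covered (13 px):
    · · · · · · · ·
    · · · · · · · ·
    · · · · · · · ·
    · · · · · · · ·
    █ █ █ · · · · ·
    █ █ █ █ █ · · ·
    · █ █ █ · · · ·
    · █ █ · · · · ·
    · · · · · · · ·

Result: 21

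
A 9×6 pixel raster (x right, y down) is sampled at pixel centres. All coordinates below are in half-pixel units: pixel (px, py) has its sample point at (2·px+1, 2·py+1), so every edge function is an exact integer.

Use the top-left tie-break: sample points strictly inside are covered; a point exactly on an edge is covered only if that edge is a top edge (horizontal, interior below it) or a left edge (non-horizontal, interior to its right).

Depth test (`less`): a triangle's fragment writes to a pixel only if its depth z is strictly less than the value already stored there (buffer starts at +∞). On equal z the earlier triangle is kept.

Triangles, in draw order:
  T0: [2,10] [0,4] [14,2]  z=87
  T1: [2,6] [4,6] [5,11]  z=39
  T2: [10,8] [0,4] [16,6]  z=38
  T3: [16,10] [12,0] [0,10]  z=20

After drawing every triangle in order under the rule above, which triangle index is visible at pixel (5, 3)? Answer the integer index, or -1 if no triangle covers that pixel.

T0:
  2·area = 88
  edge (2, 10)→(0, 4): d=(-2,-6) top-left  bias=+0
  edge (0, 4)→(14, 2): d=(14,-2) top-left  bias=+0
  edge (14, 2)→(2, 10): d=(-12,8) right/bottom  bias=-1
    (3,1)@(7, 3): e=[44,0,44] → #  [on edge]
    (4,1)@(9, 3): e=[56,4,28] → #
    (5,1)@(11, 3): e=[68,8,12] → #
    (6,1)@(13, 3): e=[80,12,-4] → ·
    (0,2)@(1, 5): e=[4,16,68] → #
    (1,2)@(3, 5): e=[16,20,52] → #
    (2,2)@(5, 5): e=[28,24,36] → #
    (5,2)@(11, 5): e=[64,36,-12] → ·
    (0,3)@(1, 7): e=[0,44,44] → #  [on edge]
    (3,3)@(7, 7): e=[36,56,-4] → ·
    (4,3)@(9, 7): e=[48,60,-20] → ·
    (0,4)@(1, 9): e=[-4,72,20] → ·
  covered (12 px):
    · · · · · · · · ·
    · · · # # # · · ·
    # # # # # · · · ·
    # # # · · · · · ·
    · # · · · · · · ·
    · · · · · · · · ·
T1:
  2·area = 10
  edge (2, 6)→(4, 6): d=(2,0) top-left  bias=+0
  edge (4, 6)→(5, 11): d=(1,5) right/bottom  bias=-1
  edge (5, 11)→(2, 6): d=(-3,-5) top-left  bias=+0
    (1,0)@(3, 1): e=[-10,0,20] → ·  [on edge]
    (1,3)@(3, 7): e=[2,6,2] → #
    (2,3)@(5, 7): e=[2,-4,12] → ·
    (1,4)@(3, 9): e=[6,8,-4] → ·
    (2,5)@(5, 11): e=[10,0,0] → ·  [on edge]
  covered (1 px):
    · · · · · · · · ·
    · · · · · · · · ·
    · · · · · · · · ·
    · # · · · · · · ·
    · · · · · · · · ·
    · · · · · · · · ·
T2:
  2·area = 44
  edge (10, 8)→(0, 4): d=(-10,-4) top-left  bias=+0
  edge (0, 4)→(16, 6): d=(16,2) right/bottom  bias=-1
  edge (16, 6)→(10, 8): d=(-6,2) right/bottom  bias=-1
    (1,2)@(3, 5): e=[2,10,32] → #
    (2,2)@(5, 5): e=[10,6,28] → #
    (3,2)@(7, 5): e=[18,2,24] → #
    (4,2)@(9, 5): e=[26,-2,20] → ·
    (1,3)@(3, 7): e=[-18,42,20] → ·
    (2,3)@(5, 7): e=[-10,38,16] → ·
    (3,3)@(7, 7): e=[-2,34,12] → ·
    (4,3)@(9, 7): e=[6,30,8] → #
    (5,3)@(11, 7): e=[14,26,4] → #
    (6,3)@(13, 7): e=[22,22,0] → ·  [on edge]
    (3,4)@(7, 9): e=[-22,66,0] → ·  [on edge]
    (4,4)@(9, 9): e=[-14,62,-4] → ·
    (0,5)@(1, 11): e=[-66,110,0] → ·  [on edge]
  covered (5 px):
    · · · · · · · · ·
    · · · · · · · · ·
    · # # # · · · · ·
    · · · · # # · · ·
    · · · · · · · · ·
    · · · · · · · · ·
T3:
  2·area = 160  (B↔C swapped to make it positive)
  edge (16, 10)→(0, 10): d=(-16,0) right/bottom  bias=-1
  edge (0, 10)→(12, 0): d=(12,-10) top-left  bias=+0
  edge (12, 0)→(16, 10): d=(4,10) right/bottom  bias=-1
    (5,0)@(11, 1): e=[144,2,14] → #
    (6,0)@(13, 1): e=[144,22,-6] → ·
    (4,1)@(9, 3): e=[112,6,42] → #
    (6,1)@(13, 3): e=[112,46,2] → #
    (7,1)@(15, 3): e=[112,66,-18] → ·
    (3,2)@(7, 5): e=[80,10,70] → #
    (7,2)@(15, 5): e=[80,90,-10] → ·
    (2,3)@(5, 7): e=[48,14,98] → #
    (7,3)@(15, 7): e=[48,114,-2] → ·
    (1,4)@(3, 9): e=[16,18,126] → #
    (7,4)@(15, 9): e=[16,138,6] → #
    (8,4)@(17, 9): e=[16,158,-14] → ·
  covered (20 px):
    · · · · · # · · ·
    · · · · # # # · ·
    · · · # # # # · ·
    · · # # # # # · ·
    · # # # # # # # ·
    · · · · · · · · ·

Z-buffer (winner per pixel, '.' = empty):
  . . . . . 3 . . .
  . . . 0 3 3 3 . .
  0 2 2 3 3 3 3 . .
  0 1 3 3 3 3 3 . .
  . 3 3 3 3 3 3 3 .
  . . . . . . . . .

Final: 3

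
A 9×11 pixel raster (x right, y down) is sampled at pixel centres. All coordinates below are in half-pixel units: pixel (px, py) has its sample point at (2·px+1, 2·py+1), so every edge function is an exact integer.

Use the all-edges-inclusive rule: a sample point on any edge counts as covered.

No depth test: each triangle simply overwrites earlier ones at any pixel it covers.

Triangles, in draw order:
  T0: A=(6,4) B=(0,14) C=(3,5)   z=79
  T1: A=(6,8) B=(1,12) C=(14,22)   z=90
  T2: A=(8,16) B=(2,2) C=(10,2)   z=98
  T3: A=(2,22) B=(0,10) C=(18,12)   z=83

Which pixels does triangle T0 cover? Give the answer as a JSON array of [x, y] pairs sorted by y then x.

T0:
  2·area = 24
  edge (6, 4)→(0, 14): d=(-6,10) inclusive
  edge (0, 14)→(3, 5): d=(3,-9) inclusive
  edge (3, 5)→(6, 4): d=(3,-1) inclusive
    (7,0)@(15, 1): e=[-72,96,0] → ·  [on edge]
    (4,1)@(9, 3): e=[-24,48,0] → ·  [on edge]
    (1,2)@(3, 5): e=[24,0,0] → #  [on edge]
    (2,2)@(5, 5): e=[4,18,2] → #
    (3,2)@(7, 5): e=[-16,36,4] → ·
    (1,3)@(3, 7): e=[12,6,6] → #
    (2,3)@(5, 7): e=[-8,24,8] → ·
    (1,4)@(3, 9): e=[0,12,12] → #  [on edge]
    (2,4)@(5, 9): e=[-20,30,14] → ·
    (0,5)@(1, 11): e=[8,0,16] → #  [on edge]
    (1,5)@(3, 11): e=[-12,18,18] → ·
    (0,6)@(1, 13): e=[-4,6,22] → ·
  covered (5 px):
    · · · · · · · · ·
    · · · · · · · · ·
    · # # · · · · · ·
    · # · · · · · · ·
    · # · · · · · · ·
    # · · · · · · · ·
    · · · · · · · · ·
    · · · · · · · · ·
    · · · · · · · · ·
    · · · · · · · · ·
    · · · · · · · · ·
T1:
  2·area = 102  (B↔C swapped to make it positive)
  edge (6, 8)→(14, 22): d=(8,14) inclusive
  edge (14, 22)→(1, 12): d=(-13,-10) inclusive
  edge (1, 12)→(6, 8): d=(5,-4) inclusive
    (2,4)@(5, 9): e=[22,79,1] → #
    (3,4)@(7, 9): e=[-6,99,9] → ·
    (1,5)@(3, 11): e=[66,33,3] → #
    (3,5)@(7, 11): e=[10,73,19] → #
    (4,5)@(9, 11): e=[-18,93,27] → ·
    (1,6)@(3, 13): e=[82,7,13] → #
    (4,6)@(9, 13): e=[-2,67,37] → ·
    (1,7)@(3, 15): e=[98,-19,23] → ·
    (2,7)@(5, 15): e=[70,1,31] → #
    (4,7)@(9, 15): e=[14,41,47] → #
    (5,7)@(11, 15): e=[-14,61,55] → ·
    (2,8)@(5, 17): e=[86,-25,41] → ·
  covered (14 px):
    · · · · · · · · ·
    · · · · · · · · ·
    · · · · · · · · ·
    · · · · · · · · ·
    · · # · · · · · ·
    · # # # · · · · ·
    · # # # · · · · ·
    · · # # # · · · ·
    · · · · # # · · ·
    · · · · · # · · ·
    · · · · · · # · ·
T2:
  2·area = 112
  edge (8, 16)→(2, 2): d=(-6,-14) inclusive
  edge (2, 2)→(10, 2): d=(8,0) inclusive
  edge (10, 2)→(8, 16): d=(-2,14) inclusive
    (1,1)@(3, 3): e=[8,8,96] → #
    (2,1)@(5, 3): e=[36,8,68] → #
    (3,1)@(7, 3): e=[64,8,40] → #
    (4,1)@(9, 3): e=[92,8,12] → #
    (5,1)@(11, 3): e=[120,8,-16] → ·
    (1,2)@(3, 5): e=[-4,24,92] → ·
    (2,2)@(5, 5): e=[24,24,64] → #
    (5,2)@(11, 5): e=[108,24,-20] → ·
    (2,3)@(5, 7): e=[12,40,60] → #
    (5,3)@(11, 7): e=[96,40,-24] → ·
    (2,4)@(5, 9): e=[0,56,56] → #  [on edge]
    (4,4)@(9, 9): e=[56,56,0] → #  [on edge]
  covered (15 px):
    · · · · · · · · ·
    · # # # # · · · ·
    · · # # # · · · ·
    · · # # # · · · ·
    · · # # # · · · ·
    · · · # · · · · ·
    · · · # · · · · ·
    · · · · · · · · ·
    · · · · · · · · ·
    · · · · · · · · ·
    · · · · · · · · ·
T3:
  2·area = 212
  edge (2, 22)→(0, 10): d=(-2,-12) inclusive
  edge (0, 10)→(18, 12): d=(18,2) inclusive
  edge (18, 12)→(2, 22): d=(-16,10) inclusive
    (0,5)@(1, 11): e=[10,16,186] → #
    (1,5)@(3, 11): e=[34,12,166] → #
    (2,5)@(5, 11): e=[58,8,146] → #
    (3,5)@(7, 11): e=[82,4,126] → #
    (4,5)@(9, 11): e=[106,0,106] → #  [on edge]
    (5,5)@(11, 11): e=[130,-4,86] → ·
    (0,6)@(1, 13): e=[6,52,154] → #
    (5,6)@(11, 13): e=[126,32,54] → #
    (6,6)@(13, 13): e=[150,28,34] → #
    (7,6)@(15, 13): e=[174,24,14] → #
    (8,6)@(17, 13): e=[198,20,-6] → ·
    (0,7)@(1, 15): e=[2,88,122] → #
  covered (27 px):
    · · · · · · · · ·
    · · · · · · · · ·
    · · · · · · · · ·
    · · · · · · · · ·
    · · · · · · · · ·
    # # # # # · · · ·
    # # # # # # # # ·
    # # # # # # # · ·
    · # # # # · · · ·
    · # # · · · · · ·
    · # · · · · · · ·

Result: [[1,2],[2,2],[1,3],[1,4],[0,5]]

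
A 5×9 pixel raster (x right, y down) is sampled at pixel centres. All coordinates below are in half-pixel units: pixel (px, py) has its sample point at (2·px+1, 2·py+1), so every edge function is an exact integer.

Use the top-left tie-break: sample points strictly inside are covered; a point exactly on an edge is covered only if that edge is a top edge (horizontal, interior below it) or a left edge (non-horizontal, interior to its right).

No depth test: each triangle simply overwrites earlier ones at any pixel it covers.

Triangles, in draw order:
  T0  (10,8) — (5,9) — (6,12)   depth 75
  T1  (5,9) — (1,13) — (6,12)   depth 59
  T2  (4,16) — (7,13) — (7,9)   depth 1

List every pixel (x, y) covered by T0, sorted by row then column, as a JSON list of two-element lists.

T0:
  2·area = 16  (B↔C swapped to make it positive)
  edge (10, 8)→(6, 12): d=(-4,4) right/bottom  bias=-1
  edge (6, 12)→(5, 9): d=(-1,-3) top-left  bias=+0
  edge (5, 9)→(10, 8): d=(5,-1) top-left  bias=+0
    (1,1)@(3, 3): e=[48,0,-32] → ·  [on edge]
    (2,4)@(5, 9): e=[16,0,0] → #  [on edge]
    (3,4)@(7, 9): e=[8,6,2] → #
    (4,4)@(9, 9): e=[0,12,4] → ·  [on edge]
    (2,5)@(5, 11): e=[8,-2,10] → ·
    (3,5)@(7, 11): e=[0,4,12] → ·  [on edge]
    (2,6)@(5, 13): e=[0,-4,20] → ·  [on edge]
    (1,7)@(3, 15): e=[0,-12,28] → ·  [on edge]
    (3,7)@(7, 15): e=[-16,0,32] → ·  [on edge]
    (0,8)@(1, 17): e=[0,-20,36] → ·  [on edge]
  covered (2 px):
    · · · · ·
    · · · · ·
    · · · · ·
    · · · · ·
    · · # # ·
    · · · · ·
    · · · · ·
    · · · · ·
    · · · · ·
T1:
  2·area = 16  (B↔C swapped to make it positive)
  edge (5, 9)→(6, 12): d=(1,3) right/bottom  bias=-1
  edge (6, 12)→(1, 13): d=(-5,1) right/bottom  bias=-1
  edge (1, 13)→(5, 9): d=(4,-4) top-left  bias=+0
    (1,1)@(3, 3): e=[0,48,-32] → ·  [on edge]
    (4,2)@(9, 5): e=[-16,32,0] → ·  [on edge]
    (3,3)@(7, 7): e=[-8,24,0] → ·  [on edge]
    (2,4)@(5, 9): e=[0,16,0] → ·  [on edge]
    (1,5)@(3, 11): e=[8,8,0] → #  [on edge]
    (2,5)@(5, 11): e=[2,6,8] → #
    (3,5)@(7, 11): e=[-4,4,16] → ·
    (0,6)@(1, 13): e=[16,0,0] → ·  [on edge]
    (1,6)@(3, 13): e=[10,-2,8] → ·
    (2,6)@(5, 13): e=[4,-4,16] → ·
    (3,7)@(7, 15): e=[0,-16,32] → ·  [on edge]
  covered (2 px):
    · · · · ·
    · · · · ·
    · · · · ·
    · · · · ·
    · · · · ·
    · # # · ·
    · · · · ·
    · · · · ·
    · · · · ·
T2:
  2·area = 12  (B↔C swapped to make it positive)
  edge (4, 16)→(7, 9): d=(3,-7) top-left  bias=+0
  edge (7, 9)→(7, 13): d=(0,4) right/bottom  bias=-1
  edge (7, 13)→(4, 16): d=(-3,3) right/bottom  bias=-1
    (3,0)@(7, 1): e=[-24,0,36] → ·  [on edge]
    (3,1)@(7, 3): e=[-18,0,30] → ·  [on edge]
    (3,2)@(7, 5): e=[-12,0,24] → ·  [on edge]
    (3,3)@(7, 7): e=[-6,0,18] → ·  [on edge]
    (3,4)@(7, 9): e=[0,0,12] → ·  [on edge]
    (3,5)@(7, 11): e=[6,0,6] → ·  [on edge]
    (4,5)@(9, 11): e=[20,-8,0] → ·  [on edge]
    (3,6)@(7, 13): e=[12,0,0] → ·  [on edge]
    (2,7)@(5, 15): e=[4,8,0] → ·  [on edge]
    (3,7)@(7, 15): e=[18,0,-6] → ·  [on edge]
    (1,8)@(3, 17): e=[-4,16,0] → ·  [on edge]
    (3,8)@(7, 17): e=[24,0,-12] → ·  [on edge]
  covered (0 px):
    · · · · ·
    · · · · ·
    · · · · ·
    · · · · ·
    · · · · ·
    · · · · ·
    · · · · ·
    · · · · ·
    · · · · ·

Result: [[2,4],[3,4]]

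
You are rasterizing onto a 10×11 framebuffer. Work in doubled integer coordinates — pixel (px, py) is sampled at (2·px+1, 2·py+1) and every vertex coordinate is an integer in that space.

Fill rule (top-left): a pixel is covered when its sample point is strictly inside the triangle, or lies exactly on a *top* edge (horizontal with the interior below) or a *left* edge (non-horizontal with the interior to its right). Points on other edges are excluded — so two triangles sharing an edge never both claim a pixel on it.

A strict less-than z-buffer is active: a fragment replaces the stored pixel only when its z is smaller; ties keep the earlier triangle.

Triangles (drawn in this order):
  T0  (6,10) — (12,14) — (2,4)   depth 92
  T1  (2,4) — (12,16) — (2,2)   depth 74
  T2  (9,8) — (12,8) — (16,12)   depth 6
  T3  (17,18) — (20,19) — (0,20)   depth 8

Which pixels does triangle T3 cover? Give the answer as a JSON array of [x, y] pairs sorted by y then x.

T0:
  2·area = 20  (B↔C swapped to make it positive)
  edge (6, 10)→(2, 4): d=(-4,-6) top-left  bias=+0
  edge (2, 4)→(12, 14): d=(10,10) right/bottom  bias=-1
  edge (12, 14)→(6, 10): d=(-6,-4) top-left  bias=+0
    (0,1)@(1, 3): e=[-2,0,22] → ·  [on edge]
    (1,2)@(3, 5): e=[2,0,18] → ·  [on edge]
    (2,3)@(5, 7): e=[6,0,14] → ·  [on edge]
    (3,4)@(7, 9): e=[10,0,10] → ·  [on edge]
    (4,5)@(9, 11): e=[14,0,6] → ·  [on edge]
    (5,6)@(11, 13): e=[18,0,2] → ·  [on edge]
    (6,7)@(13, 15): e=[22,0,-2] → ·  [on edge]
    (7,8)@(15, 17): e=[26,0,-6] → ·  [on edge]
    (8,9)@(17, 19): e=[30,0,-10] → ·  [on edge]
    (9,10)@(19, 21): e=[34,0,-14] → ·  [on edge]
  covered (0 px):
    · · · · · · · · · ·
    · · · · · · · · · ·
    · · · · · · · · · ·
    · · · · · · · · · ·
    · · · · · · · · · ·
    · · · · · · · · · ·
    · · · · · · · · · ·
    · · · · · · · · · ·
    · · · · · · · · · ·
    · · · · · · · · · ·
    · · · · · · · · · ·
T1:
  2·area = 20  (B↔C swapped to make it positive)
  edge (2, 4)→(2, 2): d=(0,-2) top-left  bias=+0
  edge (2, 2)→(12, 16): d=(10,14) right/bottom  bias=-1
  edge (12, 16)→(2, 4): d=(-10,-12) top-left  bias=+0
    (1,2)@(3, 5): e=[2,16,2] → █
    (2,2)@(5, 5): e=[6,-12,26] → ·
    (1,3)@(3, 7): e=[2,36,-18] → ·
    (2,3)@(5, 7): e=[6,8,6] → █
    (3,3)@(7, 7): e=[10,-20,30] → ·
    (2,4)@(5, 9): e=[6,28,-14] → ·
    (3,4)@(7, 9): e=[10,0,10] → ·  [on edge]
  covered (2 px):
    · · · · · · · · · ·
    · · · · · · · · · ·
    · █ · · · · · · · ·
    · · █ · · · · · · ·
    · · · · · · · · · ·
    · · · · · · · · · ·
    · · · · · · · · · ·
    · · · · · · · · · ·
    · · · · · · · · · ·
    · · · · · · · · · ·
    · · · · · · · · · ·
T2:
  2·area = 12
  edge (9, 8)→(12, 8): d=(3,0) top-left  bias=+0
  edge (12, 8)→(16, 12): d=(4,4) right/bottom  bias=-1
  edge (16, 12)→(9, 8): d=(-7,-4) top-left  bias=+0
    (2,0)@(5, 1): e=[-21,0,33] → ·  [on edge]
    (3,1)@(7, 3): e=[-15,0,27] → ·  [on edge]
    (4,2)@(9, 5): e=[-9,0,21] → ·  [on edge]
    (5,3)@(11, 7): e=[-3,0,15] → ·  [on edge]
    (5,4)@(11, 9): e=[3,8,1] → █
    (6,4)@(13, 9): e=[3,0,9] → ·  [on edge]
    (5,5)@(11, 11): e=[9,16,-13] → ·
    (7,5)@(15, 11): e=[9,0,3] → ·  [on edge]
    (8,6)@(17, 13): e=[15,0,-3] → ·  [on edge]
    (9,7)@(19, 15): e=[21,0,-9] → ·  [on edge]
  covered (1 px):
    · · · · · · · · · ·
    · · · · · · · · · ·
    · · · · · · · · · ·
    · · · · · · · · · ·
    · · · · · █ · · · ·
    · · · · · · · · · ·
    · · · · · · · · · ·
    · · · · · · · · · ·
    · · · · · · · · · ·
    · · · · · · · · · ·
    · · · · · · · · · ·
T3:
  2·area = 23
  edge (17, 18)→(20, 19): d=(3,1) right/bottom  bias=-1
  edge (20, 19)→(0, 20): d=(-20,1) right/bottom  bias=-1
  edge (0, 20)→(17, 18): d=(17,-2) top-left  bias=+0
    (4,9)@(9, 19): e=[11,11,1] → █
    (5,9)@(11, 19): e=[9,9,5] → █
    (6,9)@(13, 19): e=[7,7,9] → █
    (7,9)@(15, 19): e=[5,5,13] → █
    (8,9)@(17, 19): e=[3,3,17] → █
    (9,9)@(19, 19): e=[1,1,21] → █
    (4,10)@(9, 21): e=[17,-29,35] → ·
    (5,10)@(11, 21): e=[15,-31,39] → ·
    (6,10)@(13, 21): e=[13,-33,43] → ·
    (7,10)@(15, 21): e=[11,-35,47] → ·
    (8,10)@(17, 21): e=[9,-37,51] → ·
    (9,10)@(19, 21): e=[7,-39,55] → ·
  covered (6 px):
    · · · · · · · · · ·
    · · · · · · · · · ·
    · · · · · · · · · ·
    · · · · · · · · · ·
    · · · · · · · · · ·
    · · · · · · · · · ·
    · · · · · · · · · ·
    · · · · · · · · · ·
    · · · · · · · · · ·
    · · · · █ █ █ █ █ █
    · · · · · · · · · ·

Result: [[4,9],[5,9],[6,9],[7,9],[8,9],[9,9]]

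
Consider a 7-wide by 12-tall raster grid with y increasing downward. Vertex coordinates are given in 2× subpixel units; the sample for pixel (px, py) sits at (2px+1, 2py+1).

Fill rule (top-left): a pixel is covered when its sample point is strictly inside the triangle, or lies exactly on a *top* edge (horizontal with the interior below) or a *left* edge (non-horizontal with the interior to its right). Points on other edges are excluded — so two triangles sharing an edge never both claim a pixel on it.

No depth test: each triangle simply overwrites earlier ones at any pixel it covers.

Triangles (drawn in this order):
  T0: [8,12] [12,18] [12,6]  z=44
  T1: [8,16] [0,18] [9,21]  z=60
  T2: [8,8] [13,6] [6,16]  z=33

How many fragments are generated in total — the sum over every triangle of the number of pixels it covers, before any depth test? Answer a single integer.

T0:
  2·area = 48  (B↔C swapped to make it positive)
  edge (8, 12)→(12, 6): d=(4,-6) top-left  bias=+0
  edge (12, 6)→(12, 18): d=(0,12) right/bottom  bias=-1
  edge (12, 18)→(8, 12): d=(-4,-6) top-left  bias=+0
    (5,4)@(11, 9): e=[6,12,30] → █
    (6,4)@(13, 9): e=[18,-12,42] → ·
    (4,5)@(9, 11): e=[2,36,10] → █
    (6,5)@(13, 11): e=[26,-12,34] → ·
    (4,6)@(9, 13): e=[10,36,2] → █
    (6,6)@(13, 13): e=[34,-12,26] → ·
    (4,7)@(9, 15): e=[18,36,-6] → ·
    (5,7)@(11, 15): e=[30,12,6] → █
    (6,7)@(13, 15): e=[42,-12,18] → ·
    (5,8)@(11, 17): e=[38,12,-2] → ·
  covered (6 px):
    · · · · · · ·
    · · · · · · ·
    · · · · · · ·
    · · · · · · ·
    · · · · · █ ·
    · · · · █ █ ·
    · · · · █ █ ·
    · · · · · █ ·
    · · · · · · ·
    · · · · · · ·
    · · · · · · ·
    · · · · · · ·
T1:
  2·area = 42  (B↔C swapped to make it positive)
  edge (8, 16)→(9, 21): d=(1,5) right/bottom  bias=-1
  edge (9, 21)→(0, 18): d=(-9,-3) top-left  bias=+0
  edge (0, 18)→(8, 16): d=(8,-2) top-left  bias=+0
    (2,0)@(5, 1): e=[0,168,-126] → ·  [on edge]
    (3,5)@(7, 11): e=[0,84,-42] → ·  [on edge]
    (2,8)@(5, 17): e=[16,24,2] → █
    (3,8)@(7, 17): e=[6,30,6] → █
    (4,8)@(9, 17): e=[-4,36,10] → ·
    (1,9)@(3, 19): e=[28,0,14] → █  [on edge]
    (4,9)@(9, 19): e=[-2,18,26] → ·
    (1,10)@(3, 21): e=[30,-18,30] → ·
    (2,10)@(5, 21): e=[20,-12,34] → ·
    (3,10)@(7, 21): e=[10,-6,38] → ·
    (4,10)@(9, 21): e=[0,0,42] → ·  [on edge]
  covered (5 px):
    · · · · · · ·
    · · · · · · ·
    · · · · · · ·
    · · · · · · ·
    · · · · · · ·
    · · · · · · ·
    · · · · · · ·
    · · · · · · ·
    · · █ █ · · ·
    · █ █ █ · · ·
    · · · · · · ·
    · · · · · · ·
T2:
  2·area = 36
  edge (8, 8)→(13, 6): d=(5,-2) top-left  bias=+0
  edge (13, 6)→(6, 16): d=(-7,10) right/bottom  bias=-1
  edge (6, 16)→(8, 8): d=(2,-8) top-left  bias=+0
    (5,3)@(11, 7): e=[1,13,22] → █
    (6,3)@(13, 7): e=[5,-7,38] → ·
    (4,4)@(9, 9): e=[7,19,10] → █
    (5,4)@(11, 9): e=[11,-1,26] → ·
    (4,5)@(9, 11): e=[17,5,14] → █
    (5,5)@(11, 11): e=[21,-15,30] → ·
    (3,6)@(7, 13): e=[23,11,2] → █
    (4,6)@(9, 13): e=[27,-9,18] → ·
    (3,7)@(7, 15): e=[33,-3,6] → ·
  covered (4 px):
    · · · · · · ·
    · · · · · · ·
    · · · · · · ·
    · · · · · █ ·
    · · · · █ · ·
    · · · · █ · ·
    · · · █ · · ·
    · · · · · · ·
    · · · · · · ·
    · · · · · · ·
    · · · · · · ·
    · · · · · · ·

Answer: 15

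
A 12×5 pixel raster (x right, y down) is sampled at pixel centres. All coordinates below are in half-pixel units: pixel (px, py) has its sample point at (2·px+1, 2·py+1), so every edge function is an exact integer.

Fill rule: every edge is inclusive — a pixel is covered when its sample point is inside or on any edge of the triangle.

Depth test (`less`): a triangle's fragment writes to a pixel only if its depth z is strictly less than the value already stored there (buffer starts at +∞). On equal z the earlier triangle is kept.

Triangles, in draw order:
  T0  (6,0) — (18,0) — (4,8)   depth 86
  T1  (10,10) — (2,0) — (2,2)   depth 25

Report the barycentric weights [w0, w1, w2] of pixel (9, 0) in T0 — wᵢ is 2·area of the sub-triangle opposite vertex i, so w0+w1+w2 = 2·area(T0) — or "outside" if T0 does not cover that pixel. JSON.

T0:
  2·area = 96
  edge (6, 0)→(18, 0): d=(12,0) inclusive
  edge (18, 0)→(4, 8): d=(-14,8) inclusive
  edge (4, 8)→(6, 0): d=(2,-8) inclusive
    (3,0)@(7, 1): e=[12,74,10] → X
    (4,0)@(9, 1): e=[12,58,26] → X
    (5,0)@(11, 1): e=[12,42,42] → X
    (6,0)@(13, 1): e=[12,26,58] → X
    (7,0)@(15, 1): e=[12,10,74] → X
    (8,0)@(17, 1): e=[12,-6,90] → .
    (3,1)@(7, 3): e=[36,46,14] → X
    (6,1)@(13, 3): e=[36,-2,62] → .
    (7,1)@(15, 3): e=[36,-18,78] → .
    (2,2)@(5, 5): e=[60,34,2] → X
    (5,2)@(11, 5): e=[60,-14,50] → .
    (2,3)@(5, 7): e=[84,6,6] → X
  covered (12 px):
    . . . X X X X X . . . .
    . . . X X X . . . . . .
    . . X X X . . . . . . .
    . . X . . . . . . . . .
    . . . . . . . . . . . .
T1:
  2·area = 16  (B↔C swapped to make it positive)
  edge (10, 10)→(2, 2): d=(-8,-8) inclusive
  edge (2, 2)→(2, 0): d=(0,-2) inclusive
  edge (2, 0)→(10, 10): d=(8,10) inclusive
    (0,0)@(1, 1): e=[0,-2,18] → .  [on edge]
    (1,1)@(3, 3): e=[0,2,14] → X  [on edge]
    (2,1)@(5, 3): e=[16,6,-6] → .
    (1,2)@(3, 5): e=[-16,2,30] → .
    (2,2)@(5, 5): e=[0,6,10] → X  [on edge]
    (3,2)@(7, 5): e=[16,10,-10] → .
    (2,3)@(5, 7): e=[-16,6,26] → .
    (3,3)@(7, 7): e=[0,10,6] → X  [on edge]
    (4,3)@(9, 7): e=[16,14,-14] → .
    (3,4)@(7, 9): e=[-16,10,22] → .
    (4,4)@(9, 9): e=[0,14,2] → X  [on edge]
    (5,4)@(11, 9): e=[16,18,-18] → .
  covered (4 px):
    . . . . . . . . . . . .
    . X . . . . . . . . . .
    . . X . . . . . . . . .
    . . . X . . . . . . . .
    . . . . X . . . . . . .

Final: "outside"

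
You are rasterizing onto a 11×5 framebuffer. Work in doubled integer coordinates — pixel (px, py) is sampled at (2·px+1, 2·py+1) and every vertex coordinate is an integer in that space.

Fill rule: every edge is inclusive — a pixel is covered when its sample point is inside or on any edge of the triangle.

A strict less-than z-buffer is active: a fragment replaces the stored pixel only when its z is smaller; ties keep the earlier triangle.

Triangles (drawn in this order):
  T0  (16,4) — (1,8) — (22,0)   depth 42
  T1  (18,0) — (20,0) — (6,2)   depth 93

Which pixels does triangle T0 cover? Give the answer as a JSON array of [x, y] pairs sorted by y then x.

T0:
  2·area = 36
  edge (16, 4)→(1, 8): d=(-15,4) inclusive
  edge (1, 8)→(22, 0): d=(21,-8) inclusive
  edge (22, 0)→(16, 4): d=(-6,4) inclusive
    (7,1)@(15, 3): e=[19,7,10] → █
    (8,1)@(17, 3): e=[11,23,2] → █
    (9,1)@(19, 3): e=[3,39,-6] → ·
    (4,2)@(9, 5): e=[13,1,22] → █
    (5,2)@(11, 5): e=[5,17,14] → █
    (6,2)@(13, 5): e=[-3,33,6] → ·
    (7,2)@(15, 5): e=[-11,49,-2] → ·
    (8,2)@(17, 5): e=[-19,65,-10] → ·
    (4,3)@(9, 7): e=[-17,43,10] → ·
    (5,3)@(11, 7): e=[-25,59,2] → ·
  covered (4 px):
    · · · · · · · · · · ·
    · · · · · · · █ █ · ·
    · · · · █ █ · · · · ·
    · · · · · · · · · · ·
    · · · · · · · · · · ·
T1:
  2·area = 4
  edge (18, 0)→(20, 0): d=(2,0) inclusive
  edge (20, 0)→(6, 2): d=(-14,2) inclusive
  edge (6, 2)→(18, 0): d=(12,-2) inclusive
    (6,0)@(13, 1): e=[2,0,2] → █  [on edge]
    (7,0)@(15, 1): e=[2,-4,6] → ·
    (6,1)@(13, 3): e=[6,-28,26] → ·
  covered (1 px):
    · · · · · · █ · · · ·
    · · · · · · · · · · ·
    · · · · · · · · · · ·
    · · · · · · · · · · ·
    · · · · · · · · · · ·

Answer: [[7,1],[8,1],[4,2],[5,2]]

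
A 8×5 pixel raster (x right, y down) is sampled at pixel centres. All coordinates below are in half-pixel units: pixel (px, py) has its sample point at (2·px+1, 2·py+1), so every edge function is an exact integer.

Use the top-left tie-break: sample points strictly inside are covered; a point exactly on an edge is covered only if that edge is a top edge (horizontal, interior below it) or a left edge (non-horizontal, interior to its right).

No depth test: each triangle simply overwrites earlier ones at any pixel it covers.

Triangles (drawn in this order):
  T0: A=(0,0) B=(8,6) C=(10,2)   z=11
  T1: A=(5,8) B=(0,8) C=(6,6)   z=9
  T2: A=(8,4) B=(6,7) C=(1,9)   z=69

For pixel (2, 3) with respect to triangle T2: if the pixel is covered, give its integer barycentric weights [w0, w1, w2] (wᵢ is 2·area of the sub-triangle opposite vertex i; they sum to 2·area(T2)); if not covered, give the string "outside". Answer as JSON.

T0:
  2·area = 44  (B↔C swapped to make it positive)
  edge (0, 0)→(10, 2): d=(10,2) right/bottom  bias=-1
  edge (10, 2)→(8, 6): d=(-2,4) right/bottom  bias=-1
  edge (8, 6)→(0, 0): d=(-8,-6) top-left  bias=+0
    (1,0)@(3, 1): e=[4,30,10] → #
    (2,0)@(5, 1): e=[0,22,22] → ·  [on edge]
    (1,1)@(3, 3): e=[24,26,-6] → ·
    (2,1)@(5, 3): e=[20,18,6] → #
    (3,1)@(7, 3): e=[16,10,18] → #
    (4,1)@(9, 3): e=[12,2,30] → #
    (5,1)@(11, 3): e=[8,-6,42] → ·
    (7,1)@(15, 3): e=[0,-22,66] → ·  [on edge]
    (2,2)@(5, 5): e=[40,14,-10] → ·
    (3,2)@(7, 5): e=[36,6,2] → #
    (4,2)@(9, 5): e=[32,-2,14] → ·
    (3,3)@(7, 7): e=[56,2,-14] → ·
  covered (5 px):
    · # · · · · · ·
    · · # # # · · ·
    · · · # · · · ·
    · · · · · · · ·
    · · · · · · · ·
T1:
  2·area = 10
  edge (5, 8)→(0, 8): d=(-5,0) right/bottom  bias=-1
  edge (0, 8)→(6, 6): d=(6,-2) top-left  bias=+0
  edge (6, 6)→(5, 8): d=(-1,2) right/bottom  bias=-1
    (7,1)@(15, 3): e=[25,0,-15] → ·  [on edge]
    (4,2)@(9, 5): e=[15,0,-5] → ·  [on edge]
    (1,3)@(3, 7): e=[5,0,5] → #  [on edge]
    (2,3)@(5, 7): e=[5,4,1] → #
    (3,3)@(7, 7): e=[5,8,-3] → ·
    (1,4)@(3, 9): e=[-5,12,3] → ·
    (2,4)@(5, 9): e=[-5,16,-1] → ·
  covered (2 px):
    · · · · · · · ·
    · · · · · · · ·
    · · · · · · · ·
    · # # · · · · ·
    · · · · · · · ·
T2:
  2·area = 11
  edge (8, 4)→(6, 7): d=(-2,3) right/bottom  bias=-1
  edge (6, 7)→(1, 9): d=(-5,2) right/bottom  bias=-1
  edge (1, 9)→(8, 4): d=(7,-5) top-left  bias=+0
    (3,2)@(7, 5): e=[1,8,2] → #
    (4,2)@(9, 5): e=[-5,4,12] → ·
    (5,2)@(11, 5): e=[-11,0,22] → ·  [on edge]
    (2,3)@(5, 7): e=[3,2,6] → #
    (3,3)@(7, 7): e=[-3,-2,16] → ·
    (0,4)@(1, 9): e=[11,0,0] → ·  [on edge]
    (2,4)@(5, 9): e=[-1,-8,20] → ·
  covered (2 px):
    · · · · · · · ·
    · · · · · · · ·
    · · · # · · · ·
    · · # · · · · ·
    · · · · · · · ·

Final: [2,6,3]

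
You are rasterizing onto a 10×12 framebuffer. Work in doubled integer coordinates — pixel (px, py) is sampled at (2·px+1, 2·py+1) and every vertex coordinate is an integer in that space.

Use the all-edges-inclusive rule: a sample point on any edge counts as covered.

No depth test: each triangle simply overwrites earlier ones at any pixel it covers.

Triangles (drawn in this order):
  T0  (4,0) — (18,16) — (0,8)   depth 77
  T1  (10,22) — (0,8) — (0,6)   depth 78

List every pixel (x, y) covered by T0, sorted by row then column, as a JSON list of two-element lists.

T0:
  2·area = 176
  edge (4, 0)→(18, 16): d=(14,16) inclusive
  edge (18, 16)→(0, 8): d=(-18,-8) inclusive
  edge (0, 8)→(4, 0): d=(4,-8) inclusive
    (1,1)@(3, 3): e=[58,114,4] → █
    (2,1)@(5, 3): e=[26,130,20] → █
    (3,1)@(7, 3): e=[-6,146,36] → ·
    (1,2)@(3, 5): e=[86,78,12] → █
    (3,2)@(7, 5): e=[22,110,44] → █
    (4,2)@(9, 5): e=[-10,126,60] → ·
    (0,3)@(1, 7): e=[146,26,4] → █
    (4,3)@(9, 7): e=[18,90,68] → █
    (5,3)@(11, 7): e=[-14,106,84] → ·
    (0,4)@(1, 9): e=[174,-10,12] → ·
    (1,4)@(3, 9): e=[142,6,28] → █
    (5,4)@(11, 9): e=[14,70,92] → █
  covered (22 px):
    · · · · · · · · · ·
    · █ █ · · · · · · ·
    · █ █ █ · · · · · ·
    █ █ █ █ █ · · · · ·
    · █ █ █ █ █ · · · ·
    · · · █ █ █ █ · · ·
    · · · · · · █ █ · ·
    · · · · · · · · █ ·
    · · · · · · · · · ·
    · · · · · · · · · ·
    · · · · · · · · · ·
    · · · · · · · · · ·
T1:
  2·area = 20
  edge (10, 22)→(0, 8): d=(-10,-14) inclusive
  edge (0, 8)→(0, 6): d=(0,-2) inclusive
  edge (0, 6)→(10, 22): d=(10,16) inclusive
    (0,4)@(1, 9): e=[4,2,14] → █
    (1,4)@(3, 9): e=[32,6,-18] → ·
    (0,5)@(1, 11): e=[-16,2,34] → ·
    (1,5)@(3, 11): e=[12,6,2] → █
    (2,5)@(5, 11): e=[40,10,-30] → ·
    (1,6)@(3, 13): e=[-8,6,22] → ·
    (2,7)@(5, 15): e=[0,10,10] → █  [on edge]
    (3,7)@(7, 15): e=[28,14,-22] → ·
    (2,8)@(5, 17): e=[-20,10,30] → ·
  covered (3 px):
    · · · · · · · · · ·
    · · · · · · · · · ·
    · · · · · · · · · ·
    · · · · · · · · · ·
    █ · · · · · · · · ·
    · █ · · · · · · · ·
    · · · · · · · · · ·
    · · █ · · · · · · ·
    · · · · · · · · · ·
    · · · · · · · · · ·
    · · · · · · · · · ·
    · · · · · · · · · ·

Result: [[1,1],[2,1],[1,2],[2,2],[3,2],[0,3],[1,3],[2,3],[3,3],[4,3],[1,4],[2,4],[3,4],[4,4],[5,4],[3,5],[4,5],[5,5],[6,5],[6,6],[7,6],[8,7]]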